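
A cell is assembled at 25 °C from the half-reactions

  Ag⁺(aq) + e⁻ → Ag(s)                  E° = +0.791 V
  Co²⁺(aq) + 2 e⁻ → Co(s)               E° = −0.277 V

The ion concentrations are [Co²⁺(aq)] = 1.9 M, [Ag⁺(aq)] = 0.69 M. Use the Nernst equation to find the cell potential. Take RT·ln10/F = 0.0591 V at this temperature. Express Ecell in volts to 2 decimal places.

Since E°(Ag⁺/Ag) > E°(Co²⁺/Co), Ag⁺/Ag serves as the cathode.
E°cell = E°cat − E°an = +0.791 − (−0.277) = +1.068 V; n = 2.
For the overall reaction 2 Ag⁺(aq) + Co(s) → 2 Ag(s) + Co²⁺(aq), Q = [Co²⁺(aq)] / [Ag⁺(aq)]^2 = 3.99, giving log Q = 0.601.
E = E° − (0.0591/n)·log Q = +1.068 − (0.0591/2)(0.601) = +1.05 V.

+1.05 V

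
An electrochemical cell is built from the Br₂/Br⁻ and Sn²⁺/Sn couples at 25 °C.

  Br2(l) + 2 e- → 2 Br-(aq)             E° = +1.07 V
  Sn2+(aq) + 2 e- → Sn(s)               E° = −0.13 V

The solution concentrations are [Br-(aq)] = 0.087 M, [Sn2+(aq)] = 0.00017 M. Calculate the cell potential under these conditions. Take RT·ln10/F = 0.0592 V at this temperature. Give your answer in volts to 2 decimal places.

+1.37 V

The Br₂/Br⁻ couple has the more positive E°, so it is the cathode; Sn²⁺/Sn is the anode.
E°cell = +1.07 − (−0.13) = +1.20 V, with n = 2 electrons transferred.
The balanced reaction is Br2(l) + Sn(s) → 2 Br-(aq) + Sn2+(aq), so Q = [Br-(aq)]^2·[Sn2+(aq)] = 1.29×10^−6 and log Q = −5.891.
E = E° − (0.0592/n)·log Q = +1.20 − (0.0592/2)(−5.891) = +1.37 V.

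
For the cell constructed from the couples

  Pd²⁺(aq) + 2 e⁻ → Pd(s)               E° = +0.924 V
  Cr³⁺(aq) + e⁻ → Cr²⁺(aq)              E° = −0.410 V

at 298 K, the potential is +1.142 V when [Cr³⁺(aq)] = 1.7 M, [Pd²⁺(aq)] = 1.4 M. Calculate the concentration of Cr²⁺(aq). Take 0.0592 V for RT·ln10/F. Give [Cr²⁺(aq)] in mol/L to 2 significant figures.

The Pd²⁺/Pd couple has the larger reduction potential, so it is the cathode: E°cell = +0.924 − (−0.410) = +1.334 V and n = 2.
From the Nernst equation, log Q = n(E° − E)/0.0592 = 2·(+1.334 − (+1.142))/0.0592 = 6.486.
The balanced reaction is Pd²⁺(aq) + 2 Cr²⁺(aq) → Pd(s) + 2 Cr³⁺(aq), so Q = [Cr³⁺(aq)]^2 / ([Pd²⁺(aq)]·[Cr²⁺(aq)]^2).
Isolating [Cr²⁺(aq)] in Q = 10^{6.486} yields log [Cr²⁺(aq)] = −3.086, i.e. 0.00082 M.

0.00082 M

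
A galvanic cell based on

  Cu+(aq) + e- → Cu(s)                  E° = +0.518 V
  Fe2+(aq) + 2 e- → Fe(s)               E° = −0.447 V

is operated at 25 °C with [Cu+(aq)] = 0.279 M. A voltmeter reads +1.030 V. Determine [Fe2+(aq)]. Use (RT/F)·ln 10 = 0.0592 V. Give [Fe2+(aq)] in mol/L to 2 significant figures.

The Cu⁺/Cu couple has the larger reduction potential, so it is the cathode: E°cell = +0.518 − (−0.447) = +0.965 V and n = 2.
Rearranging E = E° − (0.0592/n)·log Q gives log Q = 2(+0.965 − (+1.030))/0.0592 = −2.196.
The balanced reaction is 2 Cu+(aq) + Fe(s) → 2 Cu(s) + Fe2+(aq), so Q = [Fe2+(aq)] / [Cu+(aq)]^2.
Solving for the unknown gives log [Fe2+(aq)] = −3.305, so [Fe2+(aq)] ≈ 0.00050 M.

0.00050 M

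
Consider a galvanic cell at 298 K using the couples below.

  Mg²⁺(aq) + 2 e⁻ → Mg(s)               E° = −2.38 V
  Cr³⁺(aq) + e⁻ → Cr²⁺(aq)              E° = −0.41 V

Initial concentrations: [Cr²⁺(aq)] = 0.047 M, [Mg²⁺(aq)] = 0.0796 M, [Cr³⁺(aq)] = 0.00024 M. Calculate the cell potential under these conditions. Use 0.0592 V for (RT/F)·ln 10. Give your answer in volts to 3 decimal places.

Cr³⁺/Cr²⁺ is reduced (cathode, E° = −0.41 V) and Mg²⁺/Mg is oxidized (anode).
E°cell = E°cat − E°an = −0.41 − (−2.38) = +1.97 V; n = 2.
Balancing gives 2 Cr³⁺(aq) + Mg(s) → 2 Cr²⁺(aq) + Mg²⁺(aq); hence Q = ([Cr²⁺(aq)]^2·[Mg²⁺(aq)]) / [Cr³⁺(aq)]^2 = 3.05×10^3 (log Q = 3.485).
E = E° − (0.0592/n)·log Q = +1.97 − (0.0592/2)(3.485) = +1.867 V.

+1.867 V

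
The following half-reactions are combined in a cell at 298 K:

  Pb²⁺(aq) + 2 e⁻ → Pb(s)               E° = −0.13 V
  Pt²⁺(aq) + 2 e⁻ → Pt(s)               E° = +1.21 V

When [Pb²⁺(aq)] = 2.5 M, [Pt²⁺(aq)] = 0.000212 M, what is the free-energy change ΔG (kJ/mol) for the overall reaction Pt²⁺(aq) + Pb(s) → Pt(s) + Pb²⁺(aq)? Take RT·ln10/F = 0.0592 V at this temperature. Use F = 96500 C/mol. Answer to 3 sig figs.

With Pt²⁺/Pt reduced at the cathode, E°cell = +1.21 − (−0.13) = +1.34 V and n = 2.
The reaction quotient is [Pb²⁺(aq)] / [Pt²⁺(aq)] = 1.18×10^4; by Nernst, E = +1.34 − (0.0592/2)(4.072) = +1.2195 V.
Finally ΔG = −nFE = −(2)(96500 C/mol)(+1.2195 V) = −235 kJ/mol.

−235 kJ/mol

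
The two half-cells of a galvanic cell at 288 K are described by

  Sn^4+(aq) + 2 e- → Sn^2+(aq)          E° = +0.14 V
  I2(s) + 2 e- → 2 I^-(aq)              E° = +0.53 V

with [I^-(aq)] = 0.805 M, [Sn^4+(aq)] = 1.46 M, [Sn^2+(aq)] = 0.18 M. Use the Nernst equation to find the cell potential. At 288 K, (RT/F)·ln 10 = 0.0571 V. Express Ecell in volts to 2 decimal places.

+0.37 V

Since E°(I₂/I⁻) > E°(Sn⁴⁺/Sn²⁺), I₂/I⁻ serves as the cathode.
The standard potential is +0.53 − (+0.14) = +0.39 V and the balanced reaction transfers n = 2 electrons.
The balanced reaction is I2(s) + Sn^2+(aq) → 2 I^-(aq) + Sn^4+(aq), so Q = ([I^-(aq)]^2·[Sn^4+(aq)]) / [Sn^2+(aq)] = 5.26 and log Q = 0.721.
E = E° − (0.0571/n)·log Q = +0.39 − (0.0571/2)(0.721) = +0.37 V.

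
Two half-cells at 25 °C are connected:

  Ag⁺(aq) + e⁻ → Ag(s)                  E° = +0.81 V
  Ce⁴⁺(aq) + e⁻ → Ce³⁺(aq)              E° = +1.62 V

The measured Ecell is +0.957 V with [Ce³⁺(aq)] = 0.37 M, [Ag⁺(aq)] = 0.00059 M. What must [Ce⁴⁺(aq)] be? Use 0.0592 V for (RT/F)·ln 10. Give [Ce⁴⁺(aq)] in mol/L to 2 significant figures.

With Ce⁴⁺/Ce³⁺ at the cathode and Ag⁺/Ag at the anode, E°cell = +1.62 − (+0.81) = +0.81 V (n = 1).
From the Nernst equation, log Q = n(E° − E)/0.0592 = 1·(+0.81 − (+0.957))/0.0592 = −2.483.
The balanced reaction is Ce⁴⁺(aq) + Ag(s) → Ce³⁺(aq) + Ag⁺(aq), so Q = ([Ce³⁺(aq)]·[Ag⁺(aq)]) / [Ce⁴⁺(aq)].
Substituting the known concentrations and solving, log [Ce⁴⁺(aq)] = −1.178 and [Ce⁴⁺(aq)] = 0.066 M.

0.066 M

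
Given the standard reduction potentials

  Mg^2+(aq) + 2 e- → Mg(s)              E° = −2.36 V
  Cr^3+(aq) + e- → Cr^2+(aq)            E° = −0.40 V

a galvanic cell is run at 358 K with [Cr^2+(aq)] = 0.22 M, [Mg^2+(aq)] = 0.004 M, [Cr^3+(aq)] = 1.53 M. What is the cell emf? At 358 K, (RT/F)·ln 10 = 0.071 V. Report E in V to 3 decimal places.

Since E°(Cr³⁺/Cr²⁺) > E°(Mg²⁺/Mg), Cr³⁺/Cr²⁺ serves as the cathode.
E°cell = E°cat − E°an = −0.40 − (−2.36) = +1.96 V; n = 2.
The balanced reaction is 2 Cr^3+(aq) + Mg(s) → 2 Cr^2+(aq) + Mg^2+(aq), so Q = ([Cr^2+(aq)]^2·[Mg^2+(aq)]) / [Cr^3+(aq)]^2 = 8.27×10^−5 and log Q = −4.082.
By the Nernst equation, E = +1.96 − (0.071/2)·(−4.082) = +2.105 V.

+2.105 V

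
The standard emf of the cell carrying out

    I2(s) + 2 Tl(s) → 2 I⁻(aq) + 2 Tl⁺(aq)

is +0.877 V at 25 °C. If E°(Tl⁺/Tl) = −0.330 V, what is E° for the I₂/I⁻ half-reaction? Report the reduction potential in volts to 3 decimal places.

+0.547 V

In the reaction as written the I₂/I⁻ couple is reduced (cathode) and Tl⁺/Tl is oxidized (anode), so E°cell = E°(I₂/I⁻) − E°(Tl⁺/Tl).
E°(I₂/I⁻) = E°cell + E°(anode) = +0.877 + (−0.330) = +0.547 V.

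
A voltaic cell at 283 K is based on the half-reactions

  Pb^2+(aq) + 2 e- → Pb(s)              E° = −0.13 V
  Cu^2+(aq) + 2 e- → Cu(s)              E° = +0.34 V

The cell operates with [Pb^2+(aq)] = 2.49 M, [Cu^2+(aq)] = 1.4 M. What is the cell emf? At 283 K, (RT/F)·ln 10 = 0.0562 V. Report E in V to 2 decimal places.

+0.46 V

Cu²⁺/Cu is reduced (cathode, E° = +0.34 V) and Pb²⁺/Pb is oxidized (anode).
The standard potential is +0.34 − (−0.13) = +0.47 V and the balanced reaction transfers n = 2 electrons.
For the overall reaction Cu^2+(aq) + Pb(s) → Cu(s) + Pb^2+(aq), Q = [Pb^2+(aq)] / [Cu^2+(aq)] = 1.78, giving log Q = 0.250.
E = E° − (0.0562/n)·log Q = +0.47 − (0.0562/2)(0.250) = +0.46 V.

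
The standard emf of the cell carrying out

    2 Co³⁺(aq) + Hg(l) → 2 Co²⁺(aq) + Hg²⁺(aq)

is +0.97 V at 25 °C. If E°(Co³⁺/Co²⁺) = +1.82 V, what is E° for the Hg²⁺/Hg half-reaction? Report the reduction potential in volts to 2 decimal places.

In the reaction as written the Co³⁺/Co²⁺ couple is reduced (cathode) and Hg²⁺/Hg is oxidized (anode), so E°cell = E°(Co³⁺/Co²⁺) − E°(Hg²⁺/Hg).
E°(Hg²⁺/Hg) = E°(cathode) − E°cell = +1.82 − (+0.97) = +0.85 V.

+0.85 V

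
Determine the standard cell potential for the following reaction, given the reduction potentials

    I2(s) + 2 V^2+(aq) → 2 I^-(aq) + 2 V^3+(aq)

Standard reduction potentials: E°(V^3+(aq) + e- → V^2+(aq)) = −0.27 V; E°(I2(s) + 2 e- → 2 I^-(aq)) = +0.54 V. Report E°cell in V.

I2(s) gains electrons, so the I₂/I⁻ couple is the cathode; the V³⁺/V²⁺ couple is the anode.
E°cell = E°(cathode) − E°(anode) = +0.54 − (−0.27) = +0.81 V.

+0.81 V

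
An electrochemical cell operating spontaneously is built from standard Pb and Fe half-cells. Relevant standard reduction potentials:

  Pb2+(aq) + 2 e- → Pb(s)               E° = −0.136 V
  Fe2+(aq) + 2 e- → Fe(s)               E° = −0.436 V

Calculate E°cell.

The Pb²⁺/Pb couple has the higher E°, so Pb ion is reduced (cathode) and Fe is oxidized (anode).
E°cell = E°(cathode) − E°(anode) = −0.136 − (−0.436) = +0.300 V.

+0.300 V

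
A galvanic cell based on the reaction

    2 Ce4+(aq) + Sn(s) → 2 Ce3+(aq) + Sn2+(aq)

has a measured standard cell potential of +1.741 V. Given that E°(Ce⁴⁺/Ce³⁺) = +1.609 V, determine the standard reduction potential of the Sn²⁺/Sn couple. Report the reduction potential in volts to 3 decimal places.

−0.132 V

In the reaction as written the Ce⁴⁺/Ce³⁺ couple is reduced (cathode) and Sn²⁺/Sn is oxidized (anode), so E°cell = E°(Ce⁴⁺/Ce³⁺) − E°(Sn²⁺/Sn).
E°(Sn²⁺/Sn) = E°(cathode) − E°cell = +1.609 − (+1.741) = −0.132 V.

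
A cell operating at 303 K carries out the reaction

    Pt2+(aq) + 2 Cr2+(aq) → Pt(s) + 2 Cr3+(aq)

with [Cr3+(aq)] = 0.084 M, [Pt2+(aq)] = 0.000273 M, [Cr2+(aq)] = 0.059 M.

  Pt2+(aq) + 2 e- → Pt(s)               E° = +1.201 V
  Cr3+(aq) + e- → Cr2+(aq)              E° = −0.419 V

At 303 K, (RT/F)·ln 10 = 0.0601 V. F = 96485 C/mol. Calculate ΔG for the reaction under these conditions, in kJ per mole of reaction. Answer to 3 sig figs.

−290 kJ/mol

E°cell = +1.201 − (−0.419) = +1.620 V; the balanced reaction transfers n = 2 electrons.
Q = [Cr3+(aq)]^2 / ([Pt2+(aq)]·[Cr2+(aq)]^2) = 7.42×10^3, so log Q = 3.871 and E = +1.620 − (0.0601/2)(3.871) = +1.5037 V.
Finally ΔG = −nFE = −(2)(96485 C/mol)(+1.5037 V) = −290 kJ/mol.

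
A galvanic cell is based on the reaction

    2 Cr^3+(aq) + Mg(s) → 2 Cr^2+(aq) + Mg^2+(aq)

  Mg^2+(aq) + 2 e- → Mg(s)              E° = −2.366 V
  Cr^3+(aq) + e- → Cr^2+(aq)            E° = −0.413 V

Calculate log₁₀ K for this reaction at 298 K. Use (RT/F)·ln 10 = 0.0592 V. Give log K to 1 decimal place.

log K = 66.0

The Cr³⁺/Cr²⁺ couple is reduced (cathode); E°cell = −0.413 − (−2.366) = +1.953 V with n = 2.
At equilibrium E = 0, so log K = nE°cell / 0.0592 = (2)(+1.953) / 0.0592 = 66.0.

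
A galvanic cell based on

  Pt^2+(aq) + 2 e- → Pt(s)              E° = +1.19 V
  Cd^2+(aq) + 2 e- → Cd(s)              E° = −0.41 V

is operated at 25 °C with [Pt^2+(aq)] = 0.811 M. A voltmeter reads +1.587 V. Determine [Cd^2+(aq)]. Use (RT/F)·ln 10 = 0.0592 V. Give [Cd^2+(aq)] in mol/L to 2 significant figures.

Pt²⁺/Pt is the cathode (higher E°); E°cell = +1.19 − (−0.41) = +1.60 V with n = 2.
Rearranging E = E° − (0.0592/n)·log Q gives log Q = 2(+1.60 − (+1.587))/0.0592 = 0.439.
For Pt^2+(aq) + Cd(s) → Pt(s) + Cd^2+(aq), the reaction quotient is Q = [Cd^2+(aq)] / [Pt^2+(aq)].
Isolating [Cd^2+(aq)] in Q = 10^{0.439} yields log [Cd^2+(aq)] = 0.348, i.e. 2.2 M.

2.2 M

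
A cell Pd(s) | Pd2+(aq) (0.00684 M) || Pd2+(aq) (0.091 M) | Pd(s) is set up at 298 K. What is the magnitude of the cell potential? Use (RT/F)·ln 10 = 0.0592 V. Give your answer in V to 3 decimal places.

For a concentration cell E°cell = 0, since both electrodes use the same couple.
The compartment with the higher Pd2+(aq) concentration (0.091 M) acts as the cathode; ions are reduced there and produced at the dilute (0.00684 M) anode.
With n = 2, Ecell = −(0.0592/2)·log([dilute]/[conc]) = −(0.0592/2)·log(0.00684/0.091) = +0.033 V.

0.033 V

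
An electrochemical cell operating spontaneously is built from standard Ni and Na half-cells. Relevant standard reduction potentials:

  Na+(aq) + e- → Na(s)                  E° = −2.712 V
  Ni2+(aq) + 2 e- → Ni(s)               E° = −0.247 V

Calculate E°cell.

The Ni²⁺/Ni couple has the higher E°, so Ni ion is reduced (cathode) and Na is oxidized (anode).
E°cell = E°(cathode) − E°(anode) = −0.247 − (−2.712) = +2.465 V.

+2.465 V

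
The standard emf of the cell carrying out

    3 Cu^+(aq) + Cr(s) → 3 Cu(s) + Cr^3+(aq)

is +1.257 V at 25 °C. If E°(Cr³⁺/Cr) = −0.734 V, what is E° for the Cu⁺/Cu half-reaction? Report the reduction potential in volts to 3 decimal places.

In the reaction as written the Cu⁺/Cu couple is reduced (cathode) and Cr³⁺/Cr is oxidized (anode), so E°cell = E°(Cu⁺/Cu) − E°(Cr³⁺/Cr).
E°(Cu⁺/Cu) = E°cell + E°(anode) = +1.257 + (−0.734) = +0.523 V.

+0.523 V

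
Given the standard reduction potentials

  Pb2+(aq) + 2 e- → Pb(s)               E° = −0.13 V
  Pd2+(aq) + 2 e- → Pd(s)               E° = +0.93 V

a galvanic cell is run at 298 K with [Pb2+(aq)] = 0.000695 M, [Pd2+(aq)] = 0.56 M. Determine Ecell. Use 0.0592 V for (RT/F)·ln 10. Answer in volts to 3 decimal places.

+1.146 V

Since E°(Pd²⁺/Pd) > E°(Pb²⁺/Pb), Pd²⁺/Pd serves as the cathode.
E°cell = E°cat − E°an = +0.93 − (−0.13) = +1.06 V; n = 2.
The balanced reaction is Pd2+(aq) + Pb(s) → Pd(s) + Pb2+(aq), so Q = [Pb2+(aq)] / [Pd2+(aq)] = 0.00124 and log Q = −2.906.
E = E° − (0.0592/n)·log Q = +1.06 − (0.0592/2)(−2.906) = +1.146 V.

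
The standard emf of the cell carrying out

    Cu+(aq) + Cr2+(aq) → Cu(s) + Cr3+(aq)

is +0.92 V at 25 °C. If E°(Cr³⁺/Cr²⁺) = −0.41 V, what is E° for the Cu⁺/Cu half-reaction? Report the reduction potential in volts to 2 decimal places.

In the reaction as written the Cu⁺/Cu couple is reduced (cathode) and Cr³⁺/Cr²⁺ is oxidized (anode), so E°cell = E°(Cu⁺/Cu) − E°(Cr³⁺/Cr²⁺).
E°(Cu⁺/Cu) = E°cell + E°(anode) = +0.92 + (−0.41) = +0.51 V.

+0.51 V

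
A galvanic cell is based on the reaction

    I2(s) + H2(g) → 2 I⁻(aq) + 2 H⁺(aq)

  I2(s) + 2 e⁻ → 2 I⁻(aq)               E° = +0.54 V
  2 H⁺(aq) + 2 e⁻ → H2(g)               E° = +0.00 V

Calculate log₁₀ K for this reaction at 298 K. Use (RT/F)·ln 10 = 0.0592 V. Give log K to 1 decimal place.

The I₂/I⁻ couple is reduced (cathode); E°cell = +0.54 − (+0.00) = +0.54 V with n = 2.
At equilibrium E = 0, so log K = nE°cell / 0.0592 = (2)(+0.54) / 0.0592 = 18.2.

log K = 18.2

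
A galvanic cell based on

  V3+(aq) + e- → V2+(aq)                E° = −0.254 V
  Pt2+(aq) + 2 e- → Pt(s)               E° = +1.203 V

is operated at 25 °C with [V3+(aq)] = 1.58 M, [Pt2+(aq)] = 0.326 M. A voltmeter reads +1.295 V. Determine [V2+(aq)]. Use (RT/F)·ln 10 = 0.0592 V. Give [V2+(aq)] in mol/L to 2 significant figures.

0.0051 M

The Pt²⁺/Pt couple has the larger reduction potential, so it is the cathode: E°cell = +1.203 − (−0.254) = +1.457 V and n = 2.
Rearranging E = E° − (0.0592/n)·log Q gives log Q = 2(+1.457 − (+1.295))/0.0592 = 5.473.
For Pt2+(aq) + 2 V2+(aq) → Pt(s) + 2 V3+(aq), the reaction quotient is Q = [V3+(aq)]^2 / ([Pt2+(aq)]·[V2+(aq)]^2).
Solving for the unknown gives log [V2+(aq)] = −2.294, so [V2+(aq)] ≈ 0.0051 M.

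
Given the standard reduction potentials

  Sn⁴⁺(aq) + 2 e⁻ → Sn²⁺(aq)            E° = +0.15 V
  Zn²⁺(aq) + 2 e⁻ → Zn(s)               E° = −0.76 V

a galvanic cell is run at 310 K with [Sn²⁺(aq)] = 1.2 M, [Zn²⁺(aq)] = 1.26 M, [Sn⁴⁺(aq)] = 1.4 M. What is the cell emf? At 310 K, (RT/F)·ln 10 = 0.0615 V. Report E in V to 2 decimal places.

+0.91 V

Since E°(Sn⁴⁺/Sn²⁺) > E°(Zn²⁺/Zn), Sn⁴⁺/Sn²⁺ serves as the cathode.
E°cell = E°cat − E°an = +0.15 − (−0.76) = +0.91 V; n = 2.
Balancing gives Sn⁴⁺(aq) + Zn(s) → Sn²⁺(aq) + Zn²⁺(aq); hence Q = ([Sn²⁺(aq)]·[Zn²⁺(aq)]) / [Sn⁴⁺(aq)] = 1.08 (log Q = 0.033).
E = E° − (0.0615/n)·log Q = +0.91 − (0.0615/2)(0.033) = +0.91 V.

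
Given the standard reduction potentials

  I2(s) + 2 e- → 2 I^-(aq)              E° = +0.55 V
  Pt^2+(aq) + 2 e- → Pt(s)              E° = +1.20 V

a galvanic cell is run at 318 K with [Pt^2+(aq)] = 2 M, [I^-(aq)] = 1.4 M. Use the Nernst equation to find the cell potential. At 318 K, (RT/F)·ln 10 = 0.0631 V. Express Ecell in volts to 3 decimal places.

The Pt²⁺/Pt couple has the more positive E°, so it is the cathode; I₂/I⁻ is the anode.
E°cell = +1.20 − (+0.55) = +0.65 V, with n = 2 electrons transferred.
For the overall reaction Pt^2+(aq) + 2 I^-(aq) → Pt(s) + I2(s), Q = 1 / ([Pt^2+(aq)]·[I^-(aq)]^2) = 0.255, giving log Q = −0.593.
By the Nernst equation, E = +0.65 − (0.0631/2)·(−0.593) = +0.669 V.

+0.669 V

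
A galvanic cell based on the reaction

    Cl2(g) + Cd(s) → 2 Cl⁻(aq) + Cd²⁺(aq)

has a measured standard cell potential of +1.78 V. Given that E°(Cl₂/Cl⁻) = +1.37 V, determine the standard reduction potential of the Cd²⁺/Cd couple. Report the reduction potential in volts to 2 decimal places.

In the reaction as written the Cl₂/Cl⁻ couple is reduced (cathode) and Cd²⁺/Cd is oxidized (anode), so E°cell = E°(Cl₂/Cl⁻) − E°(Cd²⁺/Cd).
E°(Cd²⁺/Cd) = E°(cathode) − E°cell = +1.37 − (+1.78) = −0.41 V.

−0.41 V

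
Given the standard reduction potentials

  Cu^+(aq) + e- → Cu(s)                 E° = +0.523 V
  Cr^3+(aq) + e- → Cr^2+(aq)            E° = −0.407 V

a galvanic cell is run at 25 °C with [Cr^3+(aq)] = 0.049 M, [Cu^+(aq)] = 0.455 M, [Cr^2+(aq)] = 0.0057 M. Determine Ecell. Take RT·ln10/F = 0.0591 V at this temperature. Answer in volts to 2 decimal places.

Since E°(Cu⁺/Cu) > E°(Cr³⁺/Cr²⁺), Cu⁺/Cu serves as the cathode.
The standard potential is +0.523 − (−0.407) = +0.930 V and the balanced reaction transfers n = 1 electron.
Balancing gives Cu^+(aq) + Cr^2+(aq) → Cu(s) + Cr^3+(aq); hence Q = [Cr^3+(aq)] / ([Cu^+(aq)]·[Cr^2+(aq)]) = 18.9 (log Q = 1.276).
By the Nernst equation, E = +0.930 − (0.0591/1)·(1.276) = +0.85 V.

+0.85 V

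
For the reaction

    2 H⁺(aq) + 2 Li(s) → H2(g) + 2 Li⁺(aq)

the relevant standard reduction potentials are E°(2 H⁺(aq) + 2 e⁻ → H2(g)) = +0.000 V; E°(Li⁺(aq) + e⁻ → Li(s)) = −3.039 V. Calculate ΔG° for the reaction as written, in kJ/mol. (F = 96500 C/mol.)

−587 kJ/mol

In the reaction as written H⁺(aq) is reduced, so the 2H⁺/H₂ couple is the cathode and Li⁺/Li is the anode.
E°cell = +0.000 − (−3.039) = +3.039 V; balancing electrons gives n = 2.
ΔG° = −nFE°cell = −(2)(96500)(+3.039) J/mol = −587 kJ/mol.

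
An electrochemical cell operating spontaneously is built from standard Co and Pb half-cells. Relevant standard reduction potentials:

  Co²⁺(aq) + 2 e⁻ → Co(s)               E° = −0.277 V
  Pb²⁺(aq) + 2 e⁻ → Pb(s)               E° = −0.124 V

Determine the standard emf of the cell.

Of the two couples in this cell, the one with the more positive reduction potential is reduced at the cathode: here that is Pb²⁺/Pb (−0.124 V); Co²⁺/Co (−0.277 V) is the anode.
E°cell = E°(cathode) − E°(anode) = −0.124 − (−0.277) = +0.153 V.

+0.153 V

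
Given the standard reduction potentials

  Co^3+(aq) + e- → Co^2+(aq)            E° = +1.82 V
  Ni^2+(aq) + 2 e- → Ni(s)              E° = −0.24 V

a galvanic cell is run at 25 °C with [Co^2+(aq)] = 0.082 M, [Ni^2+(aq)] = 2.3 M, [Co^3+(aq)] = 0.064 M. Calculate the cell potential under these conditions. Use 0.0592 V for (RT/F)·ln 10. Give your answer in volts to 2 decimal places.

+2.04 V

The Co³⁺/Co²⁺ couple has the more positive E°, so it is the cathode; Ni²⁺/Ni is the anode.
The standard potential is +1.82 − (−0.24) = +2.06 V and the balanced reaction transfers n = 2 electrons.
For the overall reaction 2 Co^3+(aq) + Ni(s) → 2 Co^2+(aq) + Ni^2+(aq), Q = ([Co^2+(aq)]^2·[Ni^2+(aq)]) / [Co^3+(aq)]^2 = 3.78, giving log Q = 0.577.
By the Nernst equation, E = +2.06 − (0.0592/2)·(0.577) = +2.04 V.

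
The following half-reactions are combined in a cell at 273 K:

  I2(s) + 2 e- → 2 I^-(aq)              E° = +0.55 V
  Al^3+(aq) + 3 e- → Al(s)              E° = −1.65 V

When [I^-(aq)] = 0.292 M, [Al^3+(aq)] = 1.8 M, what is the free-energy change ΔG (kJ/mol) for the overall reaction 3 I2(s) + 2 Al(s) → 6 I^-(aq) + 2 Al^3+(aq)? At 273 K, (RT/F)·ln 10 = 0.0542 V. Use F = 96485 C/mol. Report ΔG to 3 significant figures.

−1290 kJ/mol

With I₂/I⁻ reduced at the cathode, E°cell = +0.55 − (−1.65) = +2.20 V and n = 6.
Here Q = [I^-(aq)]^6·[Al^3+(aq)]^2 = 0.00201 (log Q = −2.697), giving E = +2.20 − (0.0542/6)·(−2.697) = +2.2244 V.
ΔG = −nFE = −(6)(96485)(+2.2244) J/mol = −1290 kJ/mol.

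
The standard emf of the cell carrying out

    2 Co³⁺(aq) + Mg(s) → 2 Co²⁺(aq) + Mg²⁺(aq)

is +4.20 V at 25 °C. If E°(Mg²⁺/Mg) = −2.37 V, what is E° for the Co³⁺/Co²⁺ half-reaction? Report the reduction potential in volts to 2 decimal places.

+1.83 V

In the reaction as written the Co³⁺/Co²⁺ couple is reduced (cathode) and Mg²⁺/Mg is oxidized (anode), so E°cell = E°(Co³⁺/Co²⁺) − E°(Mg²⁺/Mg).
E°(Co³⁺/Co²⁺) = E°cell + E°(anode) = +4.20 + (−2.37) = +1.83 V.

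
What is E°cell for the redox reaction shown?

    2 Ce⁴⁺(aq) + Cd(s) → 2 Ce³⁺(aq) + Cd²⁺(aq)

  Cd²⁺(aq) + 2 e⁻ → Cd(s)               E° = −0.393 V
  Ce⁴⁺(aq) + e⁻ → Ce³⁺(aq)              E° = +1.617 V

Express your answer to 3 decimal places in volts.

Ce⁴⁺(aq) gains electrons, so the Ce⁴⁺/Ce³⁺ couple is the cathode; the Cd²⁺/Cd couple is the anode.
E°cell = E°(cathode) − E°(anode) = +1.617 − (−0.393) = +2.010 V.

+2.010 V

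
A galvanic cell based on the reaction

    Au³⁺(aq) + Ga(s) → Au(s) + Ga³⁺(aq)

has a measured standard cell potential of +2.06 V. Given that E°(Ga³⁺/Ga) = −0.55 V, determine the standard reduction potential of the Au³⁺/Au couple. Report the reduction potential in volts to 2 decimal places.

In the reaction as written the Au³⁺/Au couple is reduced (cathode) and Ga³⁺/Ga is oxidized (anode), so E°cell = E°(Au³⁺/Au) − E°(Ga³⁺/Ga).
E°(Au³⁺/Au) = E°cell + E°(anode) = +2.06 + (−0.55) = +1.51 V.

+1.51 V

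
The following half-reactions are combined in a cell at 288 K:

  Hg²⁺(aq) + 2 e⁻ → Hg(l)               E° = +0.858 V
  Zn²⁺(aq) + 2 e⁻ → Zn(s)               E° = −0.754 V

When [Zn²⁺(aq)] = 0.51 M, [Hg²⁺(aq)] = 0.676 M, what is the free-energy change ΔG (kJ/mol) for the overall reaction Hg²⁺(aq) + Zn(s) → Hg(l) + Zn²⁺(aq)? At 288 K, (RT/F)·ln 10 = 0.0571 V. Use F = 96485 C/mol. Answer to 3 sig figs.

With Hg²⁺/Hg reduced at the cathode, E°cell = +0.858 − (−0.754) = +1.612 V and n = 2.
Here Q = [Zn²⁺(aq)] / [Hg²⁺(aq)] = 0.754 (log Q = −0.122), giving E = +1.612 − (0.0571/2)·(−0.122) = +1.6155 V.
Then ΔG = −nFE = −2 × 96485 × +1.6155 J/mol = −312 kJ/mol.

−312 kJ/mol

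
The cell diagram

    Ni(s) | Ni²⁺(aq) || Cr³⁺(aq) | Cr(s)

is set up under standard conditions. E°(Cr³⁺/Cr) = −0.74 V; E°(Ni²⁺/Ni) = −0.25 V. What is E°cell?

By convention the left-hand electrode in cell notation is the anode (oxidation) and the right-hand electrode is the cathode (reduction).
E°cell = E°(right) − E°(left) = −0.74 − (−0.25) = −0.49 V.
The negative sign shows that, as written, the cell would require an external voltage to drive the reaction.

−0.49 V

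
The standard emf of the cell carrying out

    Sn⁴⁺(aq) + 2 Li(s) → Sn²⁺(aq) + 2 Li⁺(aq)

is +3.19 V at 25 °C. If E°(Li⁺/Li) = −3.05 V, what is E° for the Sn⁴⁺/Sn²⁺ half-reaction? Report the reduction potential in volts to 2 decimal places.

+0.14 V

In the reaction as written the Sn⁴⁺/Sn²⁺ couple is reduced (cathode) and Li⁺/Li is oxidized (anode), so E°cell = E°(Sn⁴⁺/Sn²⁺) − E°(Li⁺/Li).
E°(Sn⁴⁺/Sn²⁺) = E°cell + E°(anode) = +3.19 + (−3.05) = +0.14 V.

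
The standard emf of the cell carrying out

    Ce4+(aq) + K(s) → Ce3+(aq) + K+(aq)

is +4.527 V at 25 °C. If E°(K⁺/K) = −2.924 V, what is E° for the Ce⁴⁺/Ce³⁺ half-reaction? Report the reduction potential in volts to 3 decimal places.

In the reaction as written the Ce⁴⁺/Ce³⁺ couple is reduced (cathode) and K⁺/K is oxidized (anode), so E°cell = E°(Ce⁴⁺/Ce³⁺) − E°(K⁺/K).
E°(Ce⁴⁺/Ce³⁺) = E°cell + E°(anode) = +4.527 + (−2.924) = +1.603 V.

+1.603 V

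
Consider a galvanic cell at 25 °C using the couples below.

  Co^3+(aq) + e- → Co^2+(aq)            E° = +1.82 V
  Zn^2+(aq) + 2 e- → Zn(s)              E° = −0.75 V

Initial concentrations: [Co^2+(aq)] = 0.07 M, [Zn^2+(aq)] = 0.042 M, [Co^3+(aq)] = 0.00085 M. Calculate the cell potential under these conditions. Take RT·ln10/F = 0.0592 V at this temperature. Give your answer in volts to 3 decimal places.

The Co³⁺/Co²⁺ couple has the more positive E°, so it is the cathode; Zn²⁺/Zn is the anode.
E°cell = E°cat − E°an = +1.82 − (−0.75) = +2.57 V; n = 2.
Balancing gives 2 Co^3+(aq) + Zn(s) → 2 Co^2+(aq) + Zn^2+(aq); hence Q = ([Co^2+(aq)]^2·[Zn^2+(aq)]) / [Co^3+(aq)]^2 = 285 (log Q = 2.455).
By the Nernst equation, E = +2.57 − (0.0592/2)·(2.455) = +2.497 V.

+2.497 V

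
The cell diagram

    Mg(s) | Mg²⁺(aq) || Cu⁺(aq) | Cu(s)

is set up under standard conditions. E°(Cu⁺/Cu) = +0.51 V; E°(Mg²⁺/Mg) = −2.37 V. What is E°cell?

+2.88 V

By convention the left-hand electrode in cell notation is the anode (oxidation) and the right-hand electrode is the cathode (reduction).
E°cell = E°(right) − E°(left) = +0.51 − (−2.37) = +2.88 V.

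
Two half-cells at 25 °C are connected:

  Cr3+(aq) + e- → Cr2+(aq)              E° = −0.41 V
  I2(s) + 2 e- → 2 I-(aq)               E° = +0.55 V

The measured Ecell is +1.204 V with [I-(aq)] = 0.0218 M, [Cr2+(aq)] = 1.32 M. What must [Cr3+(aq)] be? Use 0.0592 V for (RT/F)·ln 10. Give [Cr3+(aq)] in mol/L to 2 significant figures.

The I₂/I⁻ couple has the larger reduction potential, so it is the cathode: E°cell = +0.55 − (−0.41) = +0.96 V and n = 2.
From the Nernst equation, log Q = n(E° − E)/0.0592 = 2·(+0.96 − (+1.204))/0.0592 = −8.243.
For I2(s) + 2 Cr2+(aq) → 2 I-(aq) + 2 Cr3+(aq), the reaction quotient is Q = ([I-(aq)]^2·[Cr3+(aq)]^2) / [Cr2+(aq)]^2.
Substituting the known concentrations and solving, log [Cr3+(aq)] = −2.339 and [Cr3+(aq)] = 0.0046 M.

0.0046 M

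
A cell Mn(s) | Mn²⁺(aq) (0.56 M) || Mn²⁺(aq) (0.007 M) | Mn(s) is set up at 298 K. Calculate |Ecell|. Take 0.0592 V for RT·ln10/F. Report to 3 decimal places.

For a concentration cell E°cell = 0, since both electrodes use the same couple.
The compartment with the higher Mn²⁺(aq) concentration (0.56 M) acts as the cathode; ions are reduced there and produced at the dilute (0.007 M) anode.
With n = 2, Ecell = −(0.0592/2)·log([dilute]/[conc]) = −(0.0592/2)·log(0.007/0.56) = +0.056 V.

0.056 V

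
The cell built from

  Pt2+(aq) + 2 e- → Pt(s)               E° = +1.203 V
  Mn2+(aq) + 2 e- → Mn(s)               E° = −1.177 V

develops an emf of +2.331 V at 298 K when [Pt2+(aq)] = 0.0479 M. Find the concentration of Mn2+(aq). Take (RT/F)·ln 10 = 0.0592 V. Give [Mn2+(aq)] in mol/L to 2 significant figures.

The Pt²⁺/Pt couple has the larger reduction potential, so it is the cathode: E°cell = +1.203 − (−1.177) = +2.380 V and n = 2.
From the Nernst equation, log Q = n(E° − E)/0.0592 = 2·(+2.380 − (+2.331))/0.0592 = 1.655.
For Pt2+(aq) + Mn(s) → Pt(s) + Mn2+(aq), the reaction quotient is Q = [Mn2+(aq)] / [Pt2+(aq)].
Substituting the known concentrations and solving, log [Mn2+(aq)] = 0.335 and [Mn2+(aq)] = 2.2 M.

2.2 M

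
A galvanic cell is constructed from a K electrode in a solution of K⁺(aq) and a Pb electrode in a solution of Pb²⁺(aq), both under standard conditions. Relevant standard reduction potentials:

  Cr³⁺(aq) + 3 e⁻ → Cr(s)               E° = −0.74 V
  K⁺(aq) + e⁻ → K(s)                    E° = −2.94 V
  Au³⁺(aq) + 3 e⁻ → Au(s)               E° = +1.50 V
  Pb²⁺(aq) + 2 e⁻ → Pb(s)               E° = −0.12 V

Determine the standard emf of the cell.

+2.82 V

The Pb²⁺/Pb couple has the higher E°, so Pb ion is reduced (cathode) and K is oxidized (anode).
E°cell = E°(cathode) − E°(anode) = −0.12 − (−2.94) = +2.82 V.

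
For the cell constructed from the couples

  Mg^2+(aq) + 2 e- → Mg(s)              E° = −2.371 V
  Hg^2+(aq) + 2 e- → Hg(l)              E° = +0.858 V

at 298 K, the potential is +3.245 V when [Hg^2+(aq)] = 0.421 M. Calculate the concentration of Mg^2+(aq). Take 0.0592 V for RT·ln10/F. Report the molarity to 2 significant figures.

0.12 M

With Hg²⁺/Hg at the cathode and Mg²⁺/Mg at the anode, E°cell = +0.858 − (−2.371) = +3.229 V (n = 2).
From the Nernst equation, log Q = n(E° − E)/0.0592 = 2·(+3.229 − (+3.245))/0.0592 = −0.541.
The balanced reaction is Hg^2+(aq) + Mg(s) → Hg(l) + Mg^2+(aq), so Q = [Mg^2+(aq)] / [Hg^2+(aq)].
Substituting the known concentrations and solving, log [Mg^2+(aq)] = −0.917 and [Mg^2+(aq)] = 0.12 M.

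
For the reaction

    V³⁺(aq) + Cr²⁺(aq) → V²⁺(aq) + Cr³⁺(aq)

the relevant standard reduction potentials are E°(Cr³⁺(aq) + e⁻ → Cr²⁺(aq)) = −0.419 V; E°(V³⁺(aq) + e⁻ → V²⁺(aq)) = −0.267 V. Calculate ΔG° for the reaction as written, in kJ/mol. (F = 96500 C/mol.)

−14.7 kJ/mol

In the reaction as written V³⁺(aq) is reduced, so the V³⁺/V²⁺ couple is the cathode and Cr³⁺/Cr²⁺ is the anode.
E°cell = −0.267 − (−0.419) = +0.152 V; balancing electrons gives n = 1.
ΔG° = −nFE°cell = −(1)(96500)(+0.152) J/mol = −14.7 kJ/mol.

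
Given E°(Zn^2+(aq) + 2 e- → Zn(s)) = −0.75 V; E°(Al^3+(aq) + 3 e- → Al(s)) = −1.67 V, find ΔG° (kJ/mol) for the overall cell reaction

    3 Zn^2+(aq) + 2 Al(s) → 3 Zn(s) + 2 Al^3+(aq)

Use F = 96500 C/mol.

−533 kJ/mol

In the reaction as written Zn^2+(aq) is reduced, so the Zn²⁺/Zn couple is the cathode and Al³⁺/Al is the anode.
E°cell = −0.75 − (−1.67) = +0.92 V; balancing electrons gives n = 6.
ΔG° = −nFE°cell = −(6)(96500)(+0.92) J/mol = −533 kJ/mol.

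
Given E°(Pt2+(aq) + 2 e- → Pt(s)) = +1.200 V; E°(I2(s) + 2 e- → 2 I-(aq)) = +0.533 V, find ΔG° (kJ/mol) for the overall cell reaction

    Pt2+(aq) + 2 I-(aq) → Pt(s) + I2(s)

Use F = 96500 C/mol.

−129 kJ/mol

In the reaction as written Pt2+(aq) is reduced, so the Pt²⁺/Pt couple is the cathode and I₂/I⁻ is the anode.
E°cell = +1.200 − (+0.533) = +0.667 V; balancing electrons gives n = 2.
ΔG° = −nFE°cell = −(2)(96500)(+0.667) J/mol = −129 kJ/mol.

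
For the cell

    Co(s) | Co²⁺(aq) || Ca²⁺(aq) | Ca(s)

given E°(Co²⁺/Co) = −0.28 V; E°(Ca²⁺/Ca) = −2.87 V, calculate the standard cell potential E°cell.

−2.59 V

By convention the left-hand electrode in cell notation is the anode (oxidation) and the right-hand electrode is the cathode (reduction).
E°cell = E°(right) − E°(left) = −2.87 − (−0.28) = −2.59 V.
The negative sign shows that, as written, the cell would require an external voltage to drive the reaction.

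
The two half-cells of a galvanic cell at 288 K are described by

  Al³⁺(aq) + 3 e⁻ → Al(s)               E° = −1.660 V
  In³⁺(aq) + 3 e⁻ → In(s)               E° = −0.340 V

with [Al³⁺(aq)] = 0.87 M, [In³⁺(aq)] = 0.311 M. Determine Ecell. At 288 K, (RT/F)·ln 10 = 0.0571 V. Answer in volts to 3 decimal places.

Since E°(In³⁺/In) > E°(Al³⁺/Al), In³⁺/In serves as the cathode.
The standard potential is −0.340 − (−1.660) = +1.320 V and the balanced reaction transfers n = 3 electrons.
For the overall reaction In³⁺(aq) + Al(s) → In(s) + Al³⁺(aq), Q = [Al³⁺(aq)] / [In³⁺(aq)] = 2.8, giving log Q = 0.447.
Applying E = E° − (RT ln10/nF)·log Q gives +1.320 − (0.0571/3)(0.447) = +1.311 V.

+1.311 V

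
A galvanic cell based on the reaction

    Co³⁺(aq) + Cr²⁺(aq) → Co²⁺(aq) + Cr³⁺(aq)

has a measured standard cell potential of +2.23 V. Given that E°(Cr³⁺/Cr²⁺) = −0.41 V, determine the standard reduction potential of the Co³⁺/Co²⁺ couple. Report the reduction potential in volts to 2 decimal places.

In the reaction as written the Co³⁺/Co²⁺ couple is reduced (cathode) and Cr³⁺/Cr²⁺ is oxidized (anode), so E°cell = E°(Co³⁺/Co²⁺) − E°(Cr³⁺/Cr²⁺).
E°(Co³⁺/Co²⁺) = E°cell + E°(anode) = +2.23 + (−0.41) = +1.82 V.

+1.82 V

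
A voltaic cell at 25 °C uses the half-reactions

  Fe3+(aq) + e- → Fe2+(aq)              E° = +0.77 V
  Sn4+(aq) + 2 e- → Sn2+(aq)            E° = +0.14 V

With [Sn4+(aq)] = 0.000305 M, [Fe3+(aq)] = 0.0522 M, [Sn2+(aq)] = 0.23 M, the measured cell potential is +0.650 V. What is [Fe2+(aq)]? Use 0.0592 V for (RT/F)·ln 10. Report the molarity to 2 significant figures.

0.66 M

Fe³⁺/Fe²⁺ is the cathode (higher E°); E°cell = +0.77 − (+0.14) = +0.63 V with n = 2.
Rearranging E = E° − (0.0592/n)·log Q gives log Q = 2(+0.63 − (+0.650))/0.0592 = −0.676.
The balanced reaction is 2 Fe3+(aq) + Sn2+(aq) → 2 Fe2+(aq) + Sn4+(aq), so Q = ([Fe2+(aq)]^2·[Sn4+(aq)]) / ([Fe3+(aq)]^2·[Sn2+(aq)]).
Isolating [Fe2+(aq)] in Q = 10^{−0.676} yields log [Fe2+(aq)] = −0.182, i.e. 0.66 M.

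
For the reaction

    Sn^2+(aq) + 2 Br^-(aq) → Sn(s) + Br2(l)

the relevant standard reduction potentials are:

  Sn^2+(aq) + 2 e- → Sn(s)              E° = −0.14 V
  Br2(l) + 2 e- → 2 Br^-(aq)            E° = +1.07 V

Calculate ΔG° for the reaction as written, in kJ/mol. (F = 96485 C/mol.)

In the reaction as written Sn^2+(aq) is reduced, so the Sn²⁺/Sn couple is the cathode and Br₂/Br⁻ is the anode.
E°cell = −0.14 − (+1.07) = −1.21 V; balancing electrons gives n = 2.
ΔG° = −nFE°cell = −(2)(96485)(−1.21) J/mol = +233 kJ/mol.

+233 kJ/mol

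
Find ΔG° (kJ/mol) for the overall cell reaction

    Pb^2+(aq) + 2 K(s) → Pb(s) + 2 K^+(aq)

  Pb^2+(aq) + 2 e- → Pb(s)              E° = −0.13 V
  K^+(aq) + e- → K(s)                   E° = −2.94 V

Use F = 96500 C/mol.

In the reaction as written Pb^2+(aq) is reduced, so the Pb²⁺/Pb couple is the cathode and K⁺/K is the anode.
E°cell = −0.13 − (−2.94) = +2.81 V; balancing electrons gives n = 2.
ΔG° = −nFE°cell = −(2)(96500)(+2.81) J/mol = −542 kJ/mol.

−542 kJ/mol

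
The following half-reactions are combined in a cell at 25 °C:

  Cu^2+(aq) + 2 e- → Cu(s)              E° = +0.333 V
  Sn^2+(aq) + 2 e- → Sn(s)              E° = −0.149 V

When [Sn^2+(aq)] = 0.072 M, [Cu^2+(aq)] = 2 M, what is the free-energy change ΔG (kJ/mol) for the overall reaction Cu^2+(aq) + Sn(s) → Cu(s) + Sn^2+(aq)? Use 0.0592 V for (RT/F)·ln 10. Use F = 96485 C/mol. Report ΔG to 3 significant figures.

The standard cell potential is +0.333 − (−0.149) = +0.482 V, with n = 2 electrons in the balanced equation.
The reaction quotient is [Sn^2+(aq)] / [Cu^2+(aq)] = 0.036; by Nernst, E = +0.482 − (0.0592/2)(−1.444) = +0.5247 V.
ΔG = −nFE = −(2)(96485)(+0.5247) J/mol = −101 kJ/mol.

−101 kJ/mol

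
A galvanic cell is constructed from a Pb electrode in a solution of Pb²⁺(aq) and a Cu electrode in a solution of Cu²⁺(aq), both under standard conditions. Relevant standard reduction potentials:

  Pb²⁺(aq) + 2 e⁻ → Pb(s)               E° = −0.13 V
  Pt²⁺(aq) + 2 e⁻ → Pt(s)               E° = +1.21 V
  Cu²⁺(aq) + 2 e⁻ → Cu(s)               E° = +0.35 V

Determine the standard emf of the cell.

+0.48 V

Of the two couples in this cell, the one with the more positive reduction potential is reduced at the cathode: here that is Cu²⁺/Cu (+0.35 V); Pb²⁺/Pb (−0.13 V) is the anode.
E°cell = E°(cathode) − E°(anode) = +0.35 − (−0.13) = +0.48 V.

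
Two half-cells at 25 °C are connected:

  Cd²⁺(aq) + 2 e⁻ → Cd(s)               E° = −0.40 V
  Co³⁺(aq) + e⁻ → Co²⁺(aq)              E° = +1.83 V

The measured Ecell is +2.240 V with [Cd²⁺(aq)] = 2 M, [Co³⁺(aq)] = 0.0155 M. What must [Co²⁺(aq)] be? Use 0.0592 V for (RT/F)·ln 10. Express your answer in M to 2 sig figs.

0.0074 M

Co³⁺/Co²⁺ is the cathode (higher E°); E°cell = +1.83 − (−0.40) = +2.23 V with n = 2.
From the Nernst equation, log Q = n(E° − E)/0.0592 = 2·(+2.23 − (+2.240))/0.0592 = −0.338.
The balanced reaction is 2 Co³⁺(aq) + Cd(s) → 2 Co²⁺(aq) + Cd²⁺(aq), so Q = ([Co²⁺(aq)]^2·[Cd²⁺(aq)]) / [Co³⁺(aq)]^2.
Isolating [Co²⁺(aq)] in Q = 10^{−0.338} yields log [Co²⁺(aq)] = −2.129, i.e. 0.0074 M.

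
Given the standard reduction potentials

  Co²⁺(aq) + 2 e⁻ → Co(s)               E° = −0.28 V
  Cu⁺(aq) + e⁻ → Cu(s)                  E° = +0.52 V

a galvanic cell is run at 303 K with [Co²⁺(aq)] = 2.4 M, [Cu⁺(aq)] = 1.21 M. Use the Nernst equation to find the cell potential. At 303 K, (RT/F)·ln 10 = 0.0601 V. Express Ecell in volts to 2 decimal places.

The Cu⁺/Cu couple has the more positive E°, so it is the cathode; Co²⁺/Co is the anode.
E°cell = E°cat − E°an = +0.52 − (−0.28) = +0.80 V; n = 2.
For the overall reaction 2 Cu⁺(aq) + Co(s) → 2 Cu(s) + Co²⁺(aq), Q = [Co²⁺(aq)] / [Cu⁺(aq)]^2 = 1.64, giving log Q = 0.215.
By the Nernst equation, E = +0.80 − (0.0601/2)·(0.215) = +0.79 V.

+0.79 V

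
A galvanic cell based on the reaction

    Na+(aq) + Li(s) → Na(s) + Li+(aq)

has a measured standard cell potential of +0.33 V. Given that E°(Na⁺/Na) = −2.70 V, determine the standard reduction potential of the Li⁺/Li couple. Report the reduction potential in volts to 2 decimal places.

−3.03 V

In the reaction as written the Na⁺/Na couple is reduced (cathode) and Li⁺/Li is oxidized (anode), so E°cell = E°(Na⁺/Na) − E°(Li⁺/Li).
E°(Li⁺/Li) = E°(cathode) − E°cell = −2.70 − (+0.33) = −3.03 V.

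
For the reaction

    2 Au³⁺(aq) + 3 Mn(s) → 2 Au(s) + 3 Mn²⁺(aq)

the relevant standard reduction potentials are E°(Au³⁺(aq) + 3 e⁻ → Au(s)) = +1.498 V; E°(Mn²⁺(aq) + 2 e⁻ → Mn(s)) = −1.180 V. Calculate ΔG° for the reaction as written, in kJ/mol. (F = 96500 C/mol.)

−1551 kJ/mol

In the reaction as written Au³⁺(aq) is reduced, so the Au³⁺/Au couple is the cathode and Mn²⁺/Mn is the anode.
E°cell = +1.498 − (−1.180) = +2.678 V; balancing electrons gives n = 6.
ΔG° = −nFE°cell = −(6)(96500)(+2.678) J/mol = −1551 kJ/mol.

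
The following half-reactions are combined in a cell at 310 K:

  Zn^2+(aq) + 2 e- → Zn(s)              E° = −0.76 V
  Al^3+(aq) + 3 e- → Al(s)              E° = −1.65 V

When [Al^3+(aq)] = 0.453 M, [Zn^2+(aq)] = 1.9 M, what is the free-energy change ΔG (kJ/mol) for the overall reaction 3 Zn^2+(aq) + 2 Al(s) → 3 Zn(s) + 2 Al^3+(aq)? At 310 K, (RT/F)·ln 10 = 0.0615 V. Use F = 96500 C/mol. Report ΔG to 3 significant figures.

−524 kJ/mol

With Zn²⁺/Zn reduced at the cathode, E°cell = −0.76 − (−1.65) = +0.89 V and n = 6.
Here Q = [Al^3+(aq)]^2 / [Zn^2+(aq)]^3 = 0.0299 (log Q = −1.524), giving E = +0.89 − (0.0615/6)·(−1.524) = +0.9056 V.
ΔG = −nFE = −(6)(96500)(+0.9056) J/mol = −524 kJ/mol.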